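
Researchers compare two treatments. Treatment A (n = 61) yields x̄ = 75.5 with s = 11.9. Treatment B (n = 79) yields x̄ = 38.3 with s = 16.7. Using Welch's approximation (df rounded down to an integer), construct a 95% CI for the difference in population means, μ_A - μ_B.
(32.42, 41.98)

Difference: x̄₁ - x̄₂ = 37.20
SE = √(s₁²/n₁ + s₂²/n₂) = √(11.9²/61 + 16.7²/79) = 2.4190
df = 137.19 → 137 (Welch–Satterthwaite, rounded down)
t* = 1.977

CI: 37.20 ± 1.977 · 2.4190 = 37.20 ± 4.78 = (32.42, 41.98)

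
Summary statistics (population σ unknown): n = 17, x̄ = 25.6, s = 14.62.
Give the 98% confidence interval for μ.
(16.44, 34.76)

t-interval (σ unknown):
df = n - 1 = 16
t* = 2.583 for 98% confidence

Margin of error = t* · s/√n = 2.583 · 14.62/√17 = 9.16

CI: (16.44, 34.76)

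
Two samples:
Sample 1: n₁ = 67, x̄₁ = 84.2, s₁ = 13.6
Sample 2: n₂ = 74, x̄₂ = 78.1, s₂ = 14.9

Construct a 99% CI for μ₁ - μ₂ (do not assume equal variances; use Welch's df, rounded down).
(-0.17, 12.37)

Difference: x̄₁ - x̄₂ = 6.10
SE = √(s₁²/n₁ + s₂²/n₂) = √(13.6²/67 + 14.9²/74) = 2.4002
df = 138.99 → 138 (Welch–Satterthwaite, rounded down)
t* = 2.612

CI: 6.10 ± 2.612 · 2.4002 = 6.10 ± 6.27 = (-0.17, 12.37)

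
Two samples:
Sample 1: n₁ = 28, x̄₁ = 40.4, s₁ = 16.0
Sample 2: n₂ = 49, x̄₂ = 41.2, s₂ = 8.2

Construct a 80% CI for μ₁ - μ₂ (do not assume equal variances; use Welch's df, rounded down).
(-5.03, 3.43)

Difference: x̄₁ - x̄₂ = -0.80
SE = √(s₁²/n₁ + s₂²/n₂) = √(16.0²/28 + 8.2²/49) = 3.2427
df = 35.27 → 35 (Welch–Satterthwaite, rounded down)
t* = 1.306

CI: -0.80 ± 1.306 · 3.2427 = -0.80 ± 4.23 = (-5.03, 3.43)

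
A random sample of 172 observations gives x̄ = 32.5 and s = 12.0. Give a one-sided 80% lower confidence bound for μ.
μ ≥ 31.73

Lower bound (one-sided):
t* = 0.844 (one-sided for 80%)
Lower bound = x̄ - t* · s/√n = 32.5 - 0.844 · 12.0/√172 = 31.73

We are 80% confident that μ ≥ 31.73.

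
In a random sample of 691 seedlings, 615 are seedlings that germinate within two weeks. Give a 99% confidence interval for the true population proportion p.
(0.859, 0.921)

Proportion CI:
p̂ = 615/691 = 0.89001
SE = √(p̂(1-p̂)/n) = √(0.89001 · 0.10999 / 691) = 0.01190

z* = 2.576
Margin = z* · SE = 2.576 · 0.01190 = 0.0307

CI: 0.89001 ± 0.0307 = (0.859, 0.921)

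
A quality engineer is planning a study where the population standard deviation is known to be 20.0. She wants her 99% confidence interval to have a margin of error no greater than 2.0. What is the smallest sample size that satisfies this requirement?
n ≥ 664

For margin E ≤ 2.0:
n ≥ (z* · σ / E)²
n ≥ (2.576 · 20.0 / 2.0)²
n ≥ 663.58

Minimum n = 664 (rounding up)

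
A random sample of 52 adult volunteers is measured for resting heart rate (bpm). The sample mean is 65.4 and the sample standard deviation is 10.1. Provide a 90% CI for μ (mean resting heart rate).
(63.05, 67.75)

t-interval (σ unknown):
df = n - 1 = 51
t* = 1.675 for 90% confidence

Margin of error = t* · s/√n = 1.675 · 10.1/√52 = 2.35

CI: (63.05, 67.75)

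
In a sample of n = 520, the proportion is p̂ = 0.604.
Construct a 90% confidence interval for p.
(0.569, 0.639)

Proportion CI:
SE = √(p̂(1-p̂)/n) = √(0.604 · 0.396 / 520) = 0.02145

z* = 1.645
Margin = z* · SE = 1.645 · 0.02145 = 0.0353

CI: 0.604 ± 0.0353 = (0.569, 0.639)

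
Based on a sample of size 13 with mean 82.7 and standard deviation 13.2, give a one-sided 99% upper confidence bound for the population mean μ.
μ ≤ 92.52

Upper bound (one-sided):
t* = 2.681 (one-sided for 99%)
Upper bound = x̄ + t* · s/√n = 82.7 + 2.681 · 13.2/√13 = 92.52

We are 99% confident that μ ≤ 92.52.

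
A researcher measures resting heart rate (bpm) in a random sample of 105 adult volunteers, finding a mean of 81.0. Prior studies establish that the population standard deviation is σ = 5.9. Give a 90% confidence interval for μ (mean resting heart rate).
(80.05, 81.95)

z-interval (σ known):
z* = 1.645 for 90% confidence

Margin of error = z* · σ/√n = 1.645 · 5.9/√105 = 0.95

CI: (81.0 - 0.95, 81.0 + 0.95) = (80.05, 81.95)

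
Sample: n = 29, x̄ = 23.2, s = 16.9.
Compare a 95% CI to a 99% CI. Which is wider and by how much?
99% CI is wider by 4.49

df = 28
95% CI: t* = 2.048, (16.77, 29.63), width = 2 · t* · s/√n = 12.85
99% CI: t* = 2.763, (14.53, 31.87), width = 2 · t* · s/√n = 17.34

The 99% CI is wider by 17.34 - 12.85 = 4.49.
Higher confidence requires a wider interval.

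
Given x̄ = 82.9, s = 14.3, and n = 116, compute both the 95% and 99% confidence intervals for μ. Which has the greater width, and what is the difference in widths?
99% CI is wider by 1.69

df = 115
95% CI: t* = 1.981, (80.27, 85.53), width = 2 · t* · s/√n = 5.26
99% CI: t* = 2.619, (79.42, 86.38), width = 2 · t* · s/√n = 6.95

The 99% CI is wider by 6.95 - 5.26 = 1.69.
Higher confidence requires a wider interval.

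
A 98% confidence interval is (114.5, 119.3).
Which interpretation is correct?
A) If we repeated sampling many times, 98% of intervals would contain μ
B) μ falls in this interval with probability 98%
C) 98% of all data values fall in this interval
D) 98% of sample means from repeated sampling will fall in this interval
A

A) Correct — this is the frequentist long-run coverage interpretation.
B) Wrong — μ is fixed; the randomness lives in the interval, not in μ.
C) Wrong — a CI is about the parameter μ, not individual data values.
D) Wrong — coverage applies to intervals containing μ, not to future x̄ values.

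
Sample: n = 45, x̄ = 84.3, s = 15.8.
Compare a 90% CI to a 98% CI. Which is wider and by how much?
98% CI is wider by 3.46

df = 44
90% CI: t* = 1.680, (80.34, 88.26), width = 2 · t* · s/√n = 7.91
98% CI: t* = 2.414, (78.61, 89.99), width = 2 · t* · s/√n = 11.37

The 98% CI is wider by 11.37 - 7.91 = 3.46.
Higher confidence requires a wider interval.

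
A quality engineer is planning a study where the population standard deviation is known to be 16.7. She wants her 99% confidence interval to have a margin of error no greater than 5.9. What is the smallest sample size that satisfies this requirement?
n ≥ 54

For margin E ≤ 5.9:
n ≥ (z* · σ / E)²
n ≥ (2.576 · 16.7 / 5.9)²
n ≥ 53.16

Minimum n = 54 (rounding up)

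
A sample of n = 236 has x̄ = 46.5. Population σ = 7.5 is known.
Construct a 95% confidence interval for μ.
(45.54, 47.46)

z-interval (σ known):
z* = 1.960 for 95% confidence

Margin of error = z* · σ/√n = 1.960 · 7.5/√236 = 0.96

CI: (46.5 - 0.96, 46.5 + 0.96) = (45.54, 47.46)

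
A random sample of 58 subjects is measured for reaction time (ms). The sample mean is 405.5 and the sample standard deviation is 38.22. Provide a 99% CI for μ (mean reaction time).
(392.13, 418.87)

t-interval (σ unknown):
df = n - 1 = 57
t* = 2.665 for 99% confidence

Margin of error = t* · s/√n = 2.665 · 38.22/√58 = 13.37

CI: (392.13, 418.87)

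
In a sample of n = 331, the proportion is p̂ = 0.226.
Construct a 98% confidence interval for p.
(0.173, 0.279)

Proportion CI:
SE = √(p̂(1-p̂)/n) = √(0.226 · 0.774 / 331) = 0.02299

z* = 2.326
Margin = z* · SE = 2.326 · 0.02299 = 0.0535

CI: 0.226 ± 0.0535 = (0.173, 0.279)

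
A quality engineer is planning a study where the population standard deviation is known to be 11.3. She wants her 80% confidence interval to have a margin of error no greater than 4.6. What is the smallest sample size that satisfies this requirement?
n ≥ 10

For margin E ≤ 4.6:
n ≥ (z* · σ / E)²
n ≥ (1.282 · 11.3 / 4.6)²
n ≥ 9.92

Minimum n = 10 (rounding up)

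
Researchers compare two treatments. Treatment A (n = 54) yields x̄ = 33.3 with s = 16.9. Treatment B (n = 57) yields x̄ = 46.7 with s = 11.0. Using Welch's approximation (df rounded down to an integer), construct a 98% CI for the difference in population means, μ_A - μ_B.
(-19.85, -6.95)

Difference: x̄₁ - x̄₂ = -13.40
SE = √(s₁²/n₁ + s₂²/n₂) = √(16.9²/54 + 11.0²/57) = 2.7225
df = 90.31 → 90 (Welch–Satterthwaite, rounded down)
t* = 2.368

CI: -13.40 ± 2.368 · 2.7225 = -13.40 ± 6.45 = (-19.85, -6.95)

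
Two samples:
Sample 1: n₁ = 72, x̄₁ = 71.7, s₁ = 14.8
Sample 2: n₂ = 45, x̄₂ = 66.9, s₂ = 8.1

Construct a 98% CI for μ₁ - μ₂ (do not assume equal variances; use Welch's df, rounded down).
(-0.21, 9.81)

Difference: x̄₁ - x̄₂ = 4.80
SE = √(s₁²/n₁ + s₂²/n₂) = √(14.8²/72 + 8.1²/45) = 2.1214
df = 113.35 → 113 (Welch–Satterthwaite, rounded down)
t* = 2.360

CI: 4.80 ± 2.360 · 2.1214 = 4.80 ± 5.01 = (-0.21, 9.81)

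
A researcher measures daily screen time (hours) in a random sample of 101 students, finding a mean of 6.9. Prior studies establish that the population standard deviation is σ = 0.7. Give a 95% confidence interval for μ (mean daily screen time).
(6.76, 7.04)

z-interval (σ known):
z* = 1.960 for 95% confidence

Margin of error = z* · σ/√n = 1.960 · 0.7/√101 = 0.14

CI: (6.9 - 0.14, 6.9 + 0.14) = (6.76, 7.04)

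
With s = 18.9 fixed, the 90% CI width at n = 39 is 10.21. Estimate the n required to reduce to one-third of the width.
n ≈ 351

CI width ∝ 1/√n
To reduce width by factor 3, need √n to grow by 3 → need 3² = 9 times as many samples.

Current: n = 39, width = 10.21
New: n = 351, width ≈ 3.33

Width reduced by factor of 10.21/3.33 = 3.07.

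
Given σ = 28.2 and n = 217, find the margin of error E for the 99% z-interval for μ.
Margin of error = 4.93

Margin of error = z* · σ/√n
= 2.576 · 28.2/√217
= 2.576 · 28.2/14.7309
= 4.93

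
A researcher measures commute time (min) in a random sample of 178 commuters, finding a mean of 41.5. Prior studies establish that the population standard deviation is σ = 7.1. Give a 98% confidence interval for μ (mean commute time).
(40.26, 42.74)

z-interval (σ known):
z* = 2.326 for 98% confidence

Margin of error = z* · σ/√n = 2.326 · 7.1/√178 = 1.24

CI: (41.5 - 1.24, 41.5 + 1.24) = (40.26, 42.74)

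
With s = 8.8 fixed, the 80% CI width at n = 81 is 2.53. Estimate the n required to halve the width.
n ≈ 324

CI width ∝ 1/√n
To reduce width by factor 2, need √n to grow by 2 → need 2² = 4 times as many samples.

Current: n = 81, width = 2.53
New: n = 324, width ≈ 1.26

Width reduced by factor of 2.53/1.26 = 2.01.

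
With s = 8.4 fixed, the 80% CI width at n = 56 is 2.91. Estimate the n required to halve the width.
n ≈ 224

CI width ∝ 1/√n
To reduce width by factor 2, need √n to grow by 2 → need 2² = 4 times as many samples.

Current: n = 56, width = 2.91
New: n = 224, width ≈ 1.44

Width reduced by factor of 2.91/1.44 = 2.02.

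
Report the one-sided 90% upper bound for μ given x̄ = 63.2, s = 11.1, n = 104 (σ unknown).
μ ≤ 64.60

Upper bound (one-sided):
t* = 1.290 (one-sided for 90%)
Upper bound = x̄ + t* · s/√n = 63.2 + 1.290 · 11.1/√104 = 64.60

We are 90% confident that μ ≤ 64.60.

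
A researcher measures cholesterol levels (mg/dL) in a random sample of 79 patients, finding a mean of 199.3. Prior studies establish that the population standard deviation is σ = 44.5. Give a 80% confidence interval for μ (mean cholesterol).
(192.88, 205.72)

z-interval (σ known):
z* = 1.282 for 80% confidence

Margin of error = z* · σ/√n = 1.282 · 44.5/√79 = 6.42

CI: (199.3 - 6.42, 199.3 + 6.42) = (192.88, 205.72)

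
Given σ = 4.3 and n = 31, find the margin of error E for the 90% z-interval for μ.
Margin of error = 1.27

Margin of error = z* · σ/√n
= 1.645 · 4.3/√31
= 1.645 · 4.3/5.5678
= 1.27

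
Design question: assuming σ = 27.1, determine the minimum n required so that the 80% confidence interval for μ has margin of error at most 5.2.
n ≥ 45

For margin E ≤ 5.2:
n ≥ (z* · σ / E)²
n ≥ (1.282 · 27.1 / 5.2)²
n ≥ 44.64

Minimum n = 45 (rounding up)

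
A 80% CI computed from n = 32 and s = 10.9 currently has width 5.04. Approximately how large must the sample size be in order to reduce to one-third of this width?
n ≈ 288

CI width ∝ 1/√n
To reduce width by factor 3, need √n to grow by 3 → need 3² = 9 times as many samples.

Current: n = 32, width = 5.04
New: n = 288, width ≈ 1.65

Width reduced by factor of 5.04/1.65 = 3.05.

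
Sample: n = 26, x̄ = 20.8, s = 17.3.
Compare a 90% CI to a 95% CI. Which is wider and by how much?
95% CI is wider by 2.39

df = 25
90% CI: t* = 1.708, (15.01, 26.59), width = 2 · t* · s/√n = 11.59
95% CI: t* = 2.060, (13.81, 27.79), width = 2 · t* · s/√n = 13.98

The 95% CI is wider by 13.98 - 11.59 = 2.39.
Higher confidence requires a wider interval.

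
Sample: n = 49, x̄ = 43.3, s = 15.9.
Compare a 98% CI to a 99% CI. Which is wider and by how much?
99% CI is wider by 1.25

df = 48
98% CI: t* = 2.407, (37.83, 48.77), width = 2 · t* · s/√n = 10.93
99% CI: t* = 2.682, (37.21, 49.39), width = 2 · t* · s/√n = 12.18

The 99% CI is wider by 12.18 - 10.93 = 1.25.
Higher confidence requires a wider interval.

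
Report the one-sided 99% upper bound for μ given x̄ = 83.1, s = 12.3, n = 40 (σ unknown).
μ ≤ 87.82

Upper bound (one-sided):
t* = 2.426 (one-sided for 99%)
Upper bound = x̄ + t* · s/√n = 83.1 + 2.426 · 12.3/√40 = 87.82

We are 99% confident that μ ≤ 87.82.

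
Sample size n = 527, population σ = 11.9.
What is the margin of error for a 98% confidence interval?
Margin of error = 1.21

Margin of error = z* · σ/√n
= 2.326 · 11.9/√527
= 2.326 · 11.9/22.9565
= 1.21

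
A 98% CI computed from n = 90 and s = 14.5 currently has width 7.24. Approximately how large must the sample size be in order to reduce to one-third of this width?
n ≈ 810

CI width ∝ 1/√n
To reduce width by factor 3, need √n to grow by 3 → need 3² = 9 times as many samples.

Current: n = 90, width = 7.24
New: n = 810, width ≈ 2.38

Width reduced by factor of 7.24/2.38 = 3.04.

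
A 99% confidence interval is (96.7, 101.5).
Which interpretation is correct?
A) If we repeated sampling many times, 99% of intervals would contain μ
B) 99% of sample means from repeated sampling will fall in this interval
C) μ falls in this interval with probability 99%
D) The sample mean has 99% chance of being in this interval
A

A) Correct — this is the frequentist long-run coverage interpretation.
B) Wrong — coverage applies to intervals containing μ, not to future x̄ values.
C) Wrong — μ is fixed; the randomness lives in the interval, not in μ.
D) Wrong — x̄ is observed and sits in the interval by construction.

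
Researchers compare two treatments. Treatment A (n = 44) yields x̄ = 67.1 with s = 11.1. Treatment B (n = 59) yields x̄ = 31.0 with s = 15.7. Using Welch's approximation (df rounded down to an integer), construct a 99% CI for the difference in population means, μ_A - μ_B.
(29.16, 43.04)

Difference: x̄₁ - x̄₂ = 36.10
SE = √(s₁²/n₁ + s₂²/n₂) = √(11.1²/44 + 15.7²/59) = 2.6416
df = 100.75 → 100 (Welch–Satterthwaite, rounded down)
t* = 2.626

CI: 36.10 ± 2.626 · 2.6416 = 36.10 ± 6.94 = (29.16, 43.04)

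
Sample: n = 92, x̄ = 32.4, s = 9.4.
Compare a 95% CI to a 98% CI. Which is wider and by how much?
98% CI is wider by 0.75

df = 91
95% CI: t* = 1.986, (30.45, 34.35), width = 2 · t* · s/√n = 3.89
98% CI: t* = 2.368, (30.08, 34.72), width = 2 · t* · s/√n = 4.64

The 98% CI is wider by 4.64 - 3.89 = 0.75.
Higher confidence requires a wider interval.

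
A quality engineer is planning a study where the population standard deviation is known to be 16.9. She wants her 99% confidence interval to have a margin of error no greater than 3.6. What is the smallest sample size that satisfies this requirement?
n ≥ 147

For margin E ≤ 3.6:
n ≥ (z* · σ / E)²
n ≥ (2.576 · 16.9 / 3.6)²
n ≥ 146.24

Minimum n = 147 (rounding up)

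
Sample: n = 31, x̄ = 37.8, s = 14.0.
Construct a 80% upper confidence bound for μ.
μ ≤ 39.95

Upper bound (one-sided):
t* = 0.854 (one-sided for 80%)
Upper bound = x̄ + t* · s/√n = 37.8 + 0.854 · 14.0/√31 = 39.95

We are 80% confident that μ ≤ 39.95.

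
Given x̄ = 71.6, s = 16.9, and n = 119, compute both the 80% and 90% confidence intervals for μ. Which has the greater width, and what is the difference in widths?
90% CI is wider by 1.15

df = 118
80% CI: t* = 1.289, (69.60, 73.60), width = 2 · t* · s/√n = 3.99
90% CI: t* = 1.658, (69.03, 74.17), width = 2 · t* · s/√n = 5.14

The 90% CI is wider by 5.14 - 3.99 = 1.15.
Higher confidence requires a wider interval.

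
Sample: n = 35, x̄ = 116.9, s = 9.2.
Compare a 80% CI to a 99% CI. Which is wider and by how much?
99% CI is wider by 4.42

df = 34
80% CI: t* = 1.307, (114.87, 118.93), width = 2 · t* · s/√n = 4.06
99% CI: t* = 2.728, (112.66, 121.14), width = 2 · t* · s/√n = 8.48

The 99% CI is wider by 8.48 - 4.06 = 4.42.
Higher confidence requires a wider interval.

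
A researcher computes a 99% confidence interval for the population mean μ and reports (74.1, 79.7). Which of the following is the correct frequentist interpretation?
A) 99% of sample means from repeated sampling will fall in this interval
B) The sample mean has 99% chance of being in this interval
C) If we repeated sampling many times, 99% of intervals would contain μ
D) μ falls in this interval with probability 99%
C

A) Wrong — coverage applies to intervals containing μ, not to future x̄ values.
B) Wrong — x̄ is observed and sits in the interval by construction.
C) Correct — this is the frequentist long-run coverage interpretation.
D) Wrong — μ is fixed; the randomness lives in the interval, not in μ.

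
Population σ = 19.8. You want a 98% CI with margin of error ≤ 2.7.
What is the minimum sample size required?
n ≥ 291

For margin E ≤ 2.7:
n ≥ (z* · σ / E)²
n ≥ (2.326 · 19.8 / 2.7)²
n ≥ 290.95

Minimum n = 291 (rounding up)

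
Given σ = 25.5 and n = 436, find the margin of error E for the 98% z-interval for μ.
Margin of error = 2.84

Margin of error = z* · σ/√n
= 2.326 · 25.5/√436
= 2.326 · 25.5/20.8806
= 2.84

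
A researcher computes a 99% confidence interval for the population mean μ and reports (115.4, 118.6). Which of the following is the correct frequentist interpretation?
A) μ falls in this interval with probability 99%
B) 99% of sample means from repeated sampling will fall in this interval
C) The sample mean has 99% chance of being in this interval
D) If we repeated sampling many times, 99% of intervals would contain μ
D

A) Wrong — μ is fixed; the randomness lives in the interval, not in μ.
B) Wrong — coverage applies to intervals containing μ, not to future x̄ values.
C) Wrong — x̄ is observed and sits in the interval by construction.
D) Correct — this is the frequentist long-run coverage interpretation.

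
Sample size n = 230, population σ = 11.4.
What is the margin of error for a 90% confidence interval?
Margin of error = 1.24

Margin of error = z* · σ/√n
= 1.645 · 11.4/√230
= 1.645 · 11.4/15.1658
= 1.24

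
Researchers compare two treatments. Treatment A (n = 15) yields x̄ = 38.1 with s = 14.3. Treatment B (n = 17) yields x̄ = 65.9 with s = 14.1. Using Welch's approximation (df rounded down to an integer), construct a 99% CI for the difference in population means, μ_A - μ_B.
(-41.67, -13.93)

Difference: x̄₁ - x̄₂ = -27.80
SE = √(s₁²/n₁ + s₂²/n₂) = √(14.3²/15 + 14.1²/17) = 5.0326
df = 29.39 → 29 (Welch–Satterthwaite, rounded down)
t* = 2.756

CI: -27.80 ± 2.756 · 5.0326 = -27.80 ± 13.87 = (-41.67, -13.93)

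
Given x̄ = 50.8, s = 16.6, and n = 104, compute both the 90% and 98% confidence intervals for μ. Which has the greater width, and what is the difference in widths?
98% CI is wider by 2.29

df = 103
90% CI: t* = 1.660, (48.10, 53.50), width = 2 · t* · s/√n = 5.40
98% CI: t* = 2.363, (46.95, 54.65), width = 2 · t* · s/√n = 7.69

The 98% CI is wider by 7.69 - 5.40 = 2.29.
Higher confidence requires a wider interval.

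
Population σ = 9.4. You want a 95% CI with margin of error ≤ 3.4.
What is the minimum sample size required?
n ≥ 30

For margin E ≤ 3.4:
n ≥ (z* · σ / E)²
n ≥ (1.960 · 9.4 / 3.4)²
n ≥ 29.36

Minimum n = 30 (rounding up)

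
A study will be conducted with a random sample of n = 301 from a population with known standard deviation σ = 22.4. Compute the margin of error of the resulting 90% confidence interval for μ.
Margin of error = 2.12

Margin of error = z* · σ/√n
= 1.645 · 22.4/√301
= 1.645 · 22.4/17.3494
= 2.12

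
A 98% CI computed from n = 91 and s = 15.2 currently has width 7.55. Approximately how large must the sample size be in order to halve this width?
n ≈ 364

CI width ∝ 1/√n
To reduce width by factor 2, need √n to grow by 2 → need 2² = 4 times as many samples.

Current: n = 91, width = 7.55
New: n = 364, width ≈ 3.72

Width reduced by factor of 7.55/3.72 = 2.03.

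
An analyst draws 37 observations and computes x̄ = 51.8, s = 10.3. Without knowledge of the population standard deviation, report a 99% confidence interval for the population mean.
(47.20, 56.40)

t-interval (σ unknown):
df = n - 1 = 36
t* = 2.719 for 99% confidence

Margin of error = t* · s/√n = 2.719 · 10.3/√37 = 4.60

CI: (47.20, 56.40)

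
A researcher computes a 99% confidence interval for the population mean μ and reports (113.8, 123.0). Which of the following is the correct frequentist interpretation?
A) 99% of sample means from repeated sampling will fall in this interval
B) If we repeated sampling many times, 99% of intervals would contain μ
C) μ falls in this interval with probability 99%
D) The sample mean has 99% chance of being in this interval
B

A) Wrong — coverage applies to intervals containing μ, not to future x̄ values.
B) Correct — this is the frequentist long-run coverage interpretation.
C) Wrong — μ is fixed; the randomness lives in the interval, not in μ.
D) Wrong — x̄ is observed and sits in the interval by construction.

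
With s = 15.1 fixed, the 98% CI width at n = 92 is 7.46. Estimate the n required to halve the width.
n ≈ 368

CI width ∝ 1/√n
To reduce width by factor 2, need √n to grow by 2 → need 2² = 4 times as many samples.

Current: n = 92, width = 7.46
New: n = 368, width ≈ 3.68

Width reduced by factor of 7.46/3.68 = 2.03.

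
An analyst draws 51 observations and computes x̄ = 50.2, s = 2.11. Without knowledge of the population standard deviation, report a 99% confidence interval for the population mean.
(49.41, 50.99)

t-interval (σ unknown):
df = n - 1 = 50
t* = 2.678 for 99% confidence

Margin of error = t* · s/√n = 2.678 · 2.11/√51 = 0.79

CI: (49.41, 50.99)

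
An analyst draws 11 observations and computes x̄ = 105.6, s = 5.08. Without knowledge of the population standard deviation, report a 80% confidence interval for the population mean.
(103.50, 107.70)

t-interval (σ unknown):
df = n - 1 = 10
t* = 1.372 for 80% confidence

Margin of error = t* · s/√n = 1.372 · 5.08/√11 = 2.10

CI: (103.50, 107.70)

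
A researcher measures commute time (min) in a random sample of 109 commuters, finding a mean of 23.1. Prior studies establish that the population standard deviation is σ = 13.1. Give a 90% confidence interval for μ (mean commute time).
(21.04, 25.16)

z-interval (σ known):
z* = 1.645 for 90% confidence

Margin of error = z* · σ/√n = 1.645 · 13.1/√109 = 2.06

CI: (23.1 - 2.06, 23.1 + 2.06) = (21.04, 25.16)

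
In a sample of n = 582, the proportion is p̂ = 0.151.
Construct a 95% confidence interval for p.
(0.122, 0.180)

Proportion CI:
SE = √(p̂(1-p̂)/n) = √(0.151 · 0.849 / 582) = 0.01484

z* = 1.960
Margin = z* · SE = 1.960 · 0.01484 = 0.0291

CI: 0.151 ± 0.0291 = (0.122, 0.180)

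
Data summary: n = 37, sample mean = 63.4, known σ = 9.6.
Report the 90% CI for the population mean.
(60.80, 66.00)

z-interval (σ known):
z* = 1.645 for 90% confidence

Margin of error = z* · σ/√n = 1.645 · 9.6/√37 = 2.60

CI: (63.4 - 2.60, 63.4 + 2.60) = (60.80, 66.00)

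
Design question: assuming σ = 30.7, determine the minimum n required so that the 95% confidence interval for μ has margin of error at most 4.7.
n ≥ 164

For margin E ≤ 4.7:
n ≥ (z* · σ / E)²
n ≥ (1.960 · 30.7 / 4.7)²
n ≥ 163.91

Minimum n = 164 (rounding up)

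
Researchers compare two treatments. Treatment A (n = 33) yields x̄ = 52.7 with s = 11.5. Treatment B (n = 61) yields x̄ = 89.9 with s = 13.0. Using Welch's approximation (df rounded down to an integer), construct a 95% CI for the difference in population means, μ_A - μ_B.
(-42.39, -32.01)

Difference: x̄₁ - x̄₂ = -37.20
SE = √(s₁²/n₁ + s₂²/n₂) = √(11.5²/33 + 13.0²/61) = 2.6035
df = 72.94 → 72 (Welch–Satterthwaite, rounded down)
t* = 1.993

CI: -37.20 ± 1.993 · 2.6035 = -37.20 ± 5.19 = (-42.39, -32.01)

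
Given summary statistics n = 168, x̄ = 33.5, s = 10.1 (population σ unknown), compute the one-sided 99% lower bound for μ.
μ ≥ 31.67

Lower bound (one-sided):
t* = 2.349 (one-sided for 99%)
Lower bound = x̄ - t* · s/√n = 33.5 - 2.349 · 10.1/√168 = 31.67

We are 99% confident that μ ≥ 31.67.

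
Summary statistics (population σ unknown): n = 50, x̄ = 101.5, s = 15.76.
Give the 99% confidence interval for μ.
(95.53, 107.47)

t-interval (σ unknown):
df = n - 1 = 49
t* = 2.680 for 99% confidence

Margin of error = t* · s/√n = 2.680 · 15.76/√50 = 5.97

CI: (95.53, 107.47)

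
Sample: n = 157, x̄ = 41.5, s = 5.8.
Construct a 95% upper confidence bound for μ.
μ ≤ 42.27

Upper bound (one-sided):
t* = 1.655 (one-sided for 95%)
Upper bound = x̄ + t* · s/√n = 41.5 + 1.655 · 5.8/√157 = 42.27

We are 95% confident that μ ≤ 42.27.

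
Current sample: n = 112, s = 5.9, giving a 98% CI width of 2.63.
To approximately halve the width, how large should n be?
n ≈ 448

CI width ∝ 1/√n
To reduce width by factor 2, need √n to grow by 2 → need 2² = 4 times as many samples.

Current: n = 112, width = 2.63
New: n = 448, width ≈ 1.30

Width reduced by factor of 2.63/1.30 = 2.02.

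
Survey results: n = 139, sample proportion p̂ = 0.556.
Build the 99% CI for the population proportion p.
(0.447, 0.665)

Proportion CI:
SE = √(p̂(1-p̂)/n) = √(0.556 · 0.444 / 139) = 0.04214

z* = 2.576
Margin = z* · SE = 2.576 · 0.04214 = 0.1086

CI: 0.556 ± 0.1086 = (0.447, 0.665)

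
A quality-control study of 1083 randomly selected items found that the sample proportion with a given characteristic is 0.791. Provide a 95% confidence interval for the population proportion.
(0.767, 0.815)

Proportion CI:
SE = √(p̂(1-p̂)/n) = √(0.791 · 0.209 / 1083) = 0.01236

z* = 1.960
Margin = z* · SE = 1.960 · 0.01236 = 0.0242

CI: 0.791 ± 0.0242 = (0.767, 0.815)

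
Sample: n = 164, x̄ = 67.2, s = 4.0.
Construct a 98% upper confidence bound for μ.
μ ≤ 67.85

Upper bound (one-sided):
t* = 2.070 (one-sided for 98%)
Upper bound = x̄ + t* · s/√n = 67.2 + 2.070 · 4.0/√164 = 67.85

We are 98% confident that μ ≤ 67.85.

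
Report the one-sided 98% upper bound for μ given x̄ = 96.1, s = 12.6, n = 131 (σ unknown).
μ ≤ 98.38

Upper bound (one-sided):
t* = 2.075 (one-sided for 98%)
Upper bound = x̄ + t* · s/√n = 96.1 + 2.075 · 12.6/√131 = 98.38

We are 98% confident that μ ≤ 98.38.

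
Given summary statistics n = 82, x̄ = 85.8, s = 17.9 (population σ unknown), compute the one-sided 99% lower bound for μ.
μ ≥ 81.11

Lower bound (one-sided):
t* = 2.373 (one-sided for 99%)
Lower bound = x̄ - t* · s/√n = 85.8 - 2.373 · 17.9/√82 = 81.11

We are 99% confident that μ ≥ 81.11.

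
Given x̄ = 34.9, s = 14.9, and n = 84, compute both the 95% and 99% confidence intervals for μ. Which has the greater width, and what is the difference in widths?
99% CI is wider by 2.10

df = 83
95% CI: t* = 1.989, (31.67, 38.13), width = 2 · t* · s/√n = 6.47
99% CI: t* = 2.636, (30.61, 39.19), width = 2 · t* · s/√n = 8.57

The 99% CI is wider by 8.57 - 6.47 = 2.10.
Higher confidence requires a wider interval.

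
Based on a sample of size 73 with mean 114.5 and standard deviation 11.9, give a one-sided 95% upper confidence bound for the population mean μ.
μ ≤ 116.82

Upper bound (one-sided):
t* = 1.666 (one-sided for 95%)
Upper bound = x̄ + t* · s/√n = 114.5 + 1.666 · 11.9/√73 = 116.82

We are 95% confident that μ ≤ 116.82.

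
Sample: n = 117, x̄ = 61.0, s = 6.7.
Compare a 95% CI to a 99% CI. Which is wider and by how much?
99% CI is wider by 0.79

df = 116
95% CI: t* = 1.981, (59.77, 62.23), width = 2 · t* · s/√n = 2.45
99% CI: t* = 2.619, (59.38, 62.62), width = 2 · t* · s/√n = 3.24

The 99% CI is wider by 3.24 - 2.45 = 0.79.
Higher confidence requires a wider interval.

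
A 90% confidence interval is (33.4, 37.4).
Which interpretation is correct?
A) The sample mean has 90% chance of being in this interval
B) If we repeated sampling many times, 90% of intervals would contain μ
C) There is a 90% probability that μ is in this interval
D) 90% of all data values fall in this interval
B

A) Wrong — x̄ is observed and sits in the interval by construction.
B) Correct — this is the frequentist long-run coverage interpretation.
C) Wrong — μ is fixed; the randomness lives in the interval, not in μ.
D) Wrong — a CI is about the parameter μ, not individual data values.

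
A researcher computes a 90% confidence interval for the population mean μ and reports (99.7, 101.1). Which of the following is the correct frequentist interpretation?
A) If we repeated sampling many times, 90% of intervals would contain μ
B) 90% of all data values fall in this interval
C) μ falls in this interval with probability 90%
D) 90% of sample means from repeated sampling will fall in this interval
A

A) Correct — this is the frequentist long-run coverage interpretation.
B) Wrong — a CI is about the parameter μ, not individual data values.
C) Wrong — μ is fixed; the randomness lives in the interval, not in μ.
D) Wrong — coverage applies to intervals containing μ, not to future x̄ values.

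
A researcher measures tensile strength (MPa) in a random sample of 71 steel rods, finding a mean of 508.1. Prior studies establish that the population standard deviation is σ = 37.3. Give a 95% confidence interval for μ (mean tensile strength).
(499.42, 516.78)

z-interval (σ known):
z* = 1.960 for 95% confidence

Margin of error = z* · σ/√n = 1.960 · 37.3/√71 = 8.68

CI: (508.1 - 8.68, 508.1 + 8.68) = (499.42, 516.78)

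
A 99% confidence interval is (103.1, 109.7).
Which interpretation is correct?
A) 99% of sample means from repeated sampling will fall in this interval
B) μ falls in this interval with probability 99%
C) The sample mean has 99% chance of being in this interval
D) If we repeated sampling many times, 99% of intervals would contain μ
D

A) Wrong — coverage applies to intervals containing μ, not to future x̄ values.
B) Wrong — μ is fixed; the randomness lives in the interval, not in μ.
C) Wrong — x̄ is observed and sits in the interval by construction.
D) Correct — this is the frequentist long-run coverage interpretation.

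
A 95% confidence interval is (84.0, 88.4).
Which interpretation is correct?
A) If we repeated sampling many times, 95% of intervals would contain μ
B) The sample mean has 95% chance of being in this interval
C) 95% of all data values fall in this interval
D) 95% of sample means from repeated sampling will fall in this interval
A

A) Correct — this is the frequentist long-run coverage interpretation.
B) Wrong — x̄ is observed and sits in the interval by construction.
C) Wrong — a CI is about the parameter μ, not individual data values.
D) Wrong — coverage applies to intervals containing μ, not to future x̄ values.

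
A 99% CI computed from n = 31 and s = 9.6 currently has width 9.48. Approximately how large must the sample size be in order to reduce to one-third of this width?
n ≈ 279

CI width ∝ 1/√n
To reduce width by factor 3, need √n to grow by 3 → need 3² = 9 times as many samples.

Current: n = 31, width = 9.48
New: n = 279, width ≈ 2.98

Width reduced by factor of 9.48/2.98 = 3.18.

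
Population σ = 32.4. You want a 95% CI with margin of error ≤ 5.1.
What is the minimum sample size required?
n ≥ 156

For margin E ≤ 5.1:
n ≥ (z* · σ / E)²
n ≥ (1.960 · 32.4 / 5.1)²
n ≥ 155.05

Minimum n = 156 (rounding up)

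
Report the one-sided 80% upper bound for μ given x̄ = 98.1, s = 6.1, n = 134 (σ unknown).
μ ≤ 98.54

Upper bound (one-sided):
t* = 0.844 (one-sided for 80%)
Upper bound = x̄ + t* · s/√n = 98.1 + 0.844 · 6.1/√134 = 98.54

We are 80% confident that μ ≤ 98.54.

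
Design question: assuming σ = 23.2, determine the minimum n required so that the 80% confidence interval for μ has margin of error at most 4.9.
n ≥ 37

For margin E ≤ 4.9:
n ≥ (z* · σ / E)²
n ≥ (1.282 · 23.2 / 4.9)²
n ≥ 36.84

Minimum n = 37 (rounding up)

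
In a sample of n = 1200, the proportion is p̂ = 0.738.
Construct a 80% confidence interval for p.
(0.722, 0.754)

Proportion CI:
SE = √(p̂(1-p̂)/n) = √(0.738 · 0.262 / 1200) = 0.01269

z* = 1.282
Margin = z* · SE = 1.282 · 0.01269 = 0.0163

CI: 0.738 ± 0.0163 = (0.722, 0.754)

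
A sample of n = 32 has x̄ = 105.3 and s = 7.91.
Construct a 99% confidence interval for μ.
(101.46, 109.14)

t-interval (σ unknown):
df = n - 1 = 31
t* = 2.744 for 99% confidence

Margin of error = t* · s/√n = 2.744 · 7.91/√32 = 3.84

CI: (101.46, 109.14)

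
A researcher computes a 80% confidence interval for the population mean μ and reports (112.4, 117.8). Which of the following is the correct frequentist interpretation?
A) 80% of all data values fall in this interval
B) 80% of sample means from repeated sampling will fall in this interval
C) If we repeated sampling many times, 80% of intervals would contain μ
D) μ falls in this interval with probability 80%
C

A) Wrong — a CI is about the parameter μ, not individual data values.
B) Wrong — coverage applies to intervals containing μ, not to future x̄ values.
C) Correct — this is the frequentist long-run coverage interpretation.
D) Wrong — μ is fixed; the randomness lives in the interval, not in μ.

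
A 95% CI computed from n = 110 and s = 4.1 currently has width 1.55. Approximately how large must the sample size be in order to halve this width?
n ≈ 440

CI width ∝ 1/√n
To reduce width by factor 2, need √n to grow by 2 → need 2² = 4 times as many samples.

Current: n = 110, width = 1.55
New: n = 440, width ≈ 0.77

Width reduced by factor of 1.55/0.77 = 2.01.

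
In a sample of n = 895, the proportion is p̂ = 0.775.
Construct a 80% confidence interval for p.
(0.757, 0.793)

Proportion CI:
SE = √(p̂(1-p̂)/n) = √(0.775 · 0.225 / 895) = 0.01396

z* = 1.282
Margin = z* · SE = 1.282 · 0.01396 = 0.0179

CI: 0.775 ± 0.0179 = (0.757, 0.793)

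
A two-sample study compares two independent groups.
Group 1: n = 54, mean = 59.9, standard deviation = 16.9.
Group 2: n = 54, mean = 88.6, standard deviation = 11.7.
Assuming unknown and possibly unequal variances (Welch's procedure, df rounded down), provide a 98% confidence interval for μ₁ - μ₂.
(-35.32, -22.08)

Difference: x̄₁ - x̄₂ = -28.70
SE = √(s₁²/n₁ + s₂²/n₂) = √(16.9²/54 + 11.7²/54) = 2.7972
df = 94.31 → 94 (Welch–Satterthwaite, rounded down)
t* = 2.367

CI: -28.70 ± 2.367 · 2.7972 = -28.70 ± 6.62 = (-35.32, -22.08)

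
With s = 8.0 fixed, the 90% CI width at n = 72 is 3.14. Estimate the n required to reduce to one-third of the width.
n ≈ 648

CI width ∝ 1/√n
To reduce width by factor 3, need √n to grow by 3 → need 3² = 9 times as many samples.

Current: n = 72, width = 3.14
New: n = 648, width ≈ 1.04

Width reduced by factor of 3.14/1.04 = 3.02.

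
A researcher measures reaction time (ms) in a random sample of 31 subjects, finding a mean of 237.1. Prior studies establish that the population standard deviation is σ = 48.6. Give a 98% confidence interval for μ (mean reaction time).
(216.80, 257.40)

z-interval (σ known):
z* = 2.326 for 98% confidence

Margin of error = z* · σ/√n = 2.326 · 48.6/√31 = 20.30

CI: (237.1 - 20.30, 237.1 + 20.30) = (216.80, 257.40)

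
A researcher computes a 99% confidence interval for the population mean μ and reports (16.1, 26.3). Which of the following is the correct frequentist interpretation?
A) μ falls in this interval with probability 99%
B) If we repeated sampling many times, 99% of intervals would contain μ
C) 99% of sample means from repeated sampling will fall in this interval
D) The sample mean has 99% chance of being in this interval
B

A) Wrong — μ is fixed; the randomness lives in the interval, not in μ.
B) Correct — this is the frequentist long-run coverage interpretation.
C) Wrong — coverage applies to intervals containing μ, not to future x̄ values.
D) Wrong — x̄ is observed and sits in the interval by construction.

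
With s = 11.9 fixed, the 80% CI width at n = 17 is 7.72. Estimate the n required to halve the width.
n ≈ 68

CI width ∝ 1/√n
To reduce width by factor 2, need √n to grow by 2 → need 2² = 4 times as many samples.

Current: n = 17, width = 7.72
New: n = 68, width ≈ 3.73

Width reduced by factor of 7.72/3.73 = 2.07.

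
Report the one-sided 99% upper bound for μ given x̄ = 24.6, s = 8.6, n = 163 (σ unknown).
μ ≤ 26.18

Upper bound (one-sided):
t* = 2.350 (one-sided for 99%)
Upper bound = x̄ + t* · s/√n = 24.6 + 2.350 · 8.6/√163 = 26.18

We are 99% confident that μ ≤ 26.18.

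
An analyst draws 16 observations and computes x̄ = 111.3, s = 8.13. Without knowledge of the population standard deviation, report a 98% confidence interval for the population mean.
(106.01, 116.59)

t-interval (σ unknown):
df = n - 1 = 15
t* = 2.602 for 98% confidence

Margin of error = t* · s/√n = 2.602 · 8.13/√16 = 5.29

CI: (106.01, 116.59)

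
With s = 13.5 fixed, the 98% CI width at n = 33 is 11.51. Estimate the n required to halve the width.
n ≈ 132

CI width ∝ 1/√n
To reduce width by factor 2, need √n to grow by 2 → need 2² = 4 times as many samples.

Current: n = 33, width = 11.51
New: n = 132, width ≈ 5.53

Width reduced by factor of 11.51/5.53 = 2.08.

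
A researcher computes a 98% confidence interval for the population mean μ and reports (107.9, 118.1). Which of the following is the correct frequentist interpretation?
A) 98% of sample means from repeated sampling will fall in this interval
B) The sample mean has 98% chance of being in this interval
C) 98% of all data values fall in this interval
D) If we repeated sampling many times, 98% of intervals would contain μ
D

A) Wrong — coverage applies to intervals containing μ, not to future x̄ values.
B) Wrong — x̄ is observed and sits in the interval by construction.
C) Wrong — a CI is about the parameter μ, not individual data values.
D) Correct — this is the frequentist long-run coverage interpretation.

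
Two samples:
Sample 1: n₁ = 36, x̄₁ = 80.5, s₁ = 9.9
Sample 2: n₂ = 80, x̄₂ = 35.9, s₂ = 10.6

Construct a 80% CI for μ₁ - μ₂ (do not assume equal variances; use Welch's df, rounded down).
(41.97, 47.23)

Difference: x̄₁ - x̄₂ = 44.60
SE = √(s₁²/n₁ + s₂²/n₂) = √(9.9²/36 + 10.6²/80) = 2.0315
df = 71.94 → 71 (Welch–Satterthwaite, rounded down)
t* = 1.294

CI: 44.60 ± 1.294 · 2.0315 = 44.60 ± 2.63 = (41.97, 47.23)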